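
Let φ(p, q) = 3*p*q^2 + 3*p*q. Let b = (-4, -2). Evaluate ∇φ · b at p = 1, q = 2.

∂φ/∂p = 3*q^2 + 3*q
∂φ/∂q = 6*p*q + 3*p
∇φ at (1, 2) = (18, 15)
∇φ · b = (18)(-4) + (15)(-2) = -102

-102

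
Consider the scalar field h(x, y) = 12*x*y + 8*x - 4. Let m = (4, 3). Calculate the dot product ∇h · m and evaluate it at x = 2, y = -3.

-40

∂h/∂x = 12*y + 8
∂h/∂y = 12*x
∇h at (2, -3) = (-28, 24)
∇h · m = (-28)(4) + (24)(3) = -40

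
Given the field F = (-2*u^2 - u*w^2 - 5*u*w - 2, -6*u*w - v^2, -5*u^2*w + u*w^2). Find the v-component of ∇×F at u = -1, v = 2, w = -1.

12

(∇×F)_2 = ∂F₁/∂w − ∂F₃/∂u
= -2*u*w - 5*u − (-10*u*w + w^2)
= 8*u*w - 5*u - w^2
At (-1, 2, -1): 12.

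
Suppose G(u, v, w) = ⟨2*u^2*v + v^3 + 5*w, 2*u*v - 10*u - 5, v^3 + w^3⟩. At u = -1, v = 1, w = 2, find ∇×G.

(∇×G)₁ = ∂G₃/∂v − ∂G₂/∂w = 3*v^2
(∇×G)₂ = ∂G₁/∂w − ∂G₃/∂u = 5
(∇×G)₃ = ∂G₂/∂u − ∂G₁/∂v = -2*u^2 - 3*v^2 + 2*v - 10
∇×G = (3*v^2, 5, -2*u^2 - 3*v^2 + 2*v - 10)
At (-1, 1, 2): (3, 5, -13).

(3, 5, -13)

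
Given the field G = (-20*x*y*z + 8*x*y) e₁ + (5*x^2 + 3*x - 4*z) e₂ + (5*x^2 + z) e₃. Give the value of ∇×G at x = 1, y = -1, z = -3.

(∇×G)₁ = ∂G₃/∂y − ∂G₂/∂z = 4
(∇×G)₂ = ∂G₁/∂z − ∂G₃/∂x = -20*x*y - 10*x
(∇×G)₃ = ∂G₂/∂x − ∂G₁/∂y = 20*x*z + 2*x + 3
∇×G = (4, -20*x*y - 10*x, 20*x*z + 2*x + 3)
At (1, -1, -3): (4, 10, -55).

(4, 10, -55)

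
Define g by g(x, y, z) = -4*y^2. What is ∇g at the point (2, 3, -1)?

(0, -24, 0)

∂g/∂x = 0
∂g/∂y = -8*y
∂g/∂z = 0
∇g = (0, -8*y, 0)
At (2, 3, -1): (0, -24, 0).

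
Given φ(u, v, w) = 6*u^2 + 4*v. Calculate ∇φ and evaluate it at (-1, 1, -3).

∂φ/∂u = 12*u
∂φ/∂v = 4
∂φ/∂w = 0
∇φ = (12*u, 4, 0)
At (-1, 1, -3): (-12, 4, 0).

(-12, 4, 0)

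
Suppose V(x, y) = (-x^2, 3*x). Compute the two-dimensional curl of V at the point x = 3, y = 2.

3

∂V₂/∂x = 3
∂V₁/∂y = 0
Scalar curl = 3
At (3, 2): 3.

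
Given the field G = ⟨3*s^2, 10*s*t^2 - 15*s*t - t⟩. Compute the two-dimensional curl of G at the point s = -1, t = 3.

∂G₂/∂s = 10*t^2 - 15*t
∂G₁/∂t = 0
Scalar curl = 10*t^2 - 15*t
At (-1, 3): 45.

45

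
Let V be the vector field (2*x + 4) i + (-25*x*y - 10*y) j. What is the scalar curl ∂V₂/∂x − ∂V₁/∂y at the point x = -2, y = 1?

∂V₂/∂x = -25*y
∂V₁/∂y = 0
Scalar curl = -25*y
At (-2, 1): -25.

-25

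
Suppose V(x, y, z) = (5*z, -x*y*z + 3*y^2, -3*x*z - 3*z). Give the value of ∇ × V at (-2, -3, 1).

(∇×V)₁ = ∂V₃/∂y − ∂V₂/∂z = x*y
(∇×V)₂ = ∂V₁/∂z − ∂V₃/∂x = 3*z + 5
(∇×V)₃ = ∂V₂/∂x − ∂V₁/∂y = -y*z
∇×V = (x*y, 3*z + 5, -y*z)
At (-2, -3, 1): (6, 8, 3).

(6, 8, 3)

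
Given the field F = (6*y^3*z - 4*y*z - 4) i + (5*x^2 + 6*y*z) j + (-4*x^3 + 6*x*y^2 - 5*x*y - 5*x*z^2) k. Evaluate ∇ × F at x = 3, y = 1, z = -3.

(∇×F)₁ = ∂F₃/∂y − ∂F₂/∂z = 12*x*y - 5*x - 6*y
(∇×F)₂ = ∂F₁/∂z − ∂F₃/∂x = 12*x^2 + 6*y^3 - 6*y^2 + y + 5*z^2
(∇×F)₃ = ∂F₂/∂x − ∂F₁/∂y = 10*x - 18*y^2*z + 4*z
∇×F = (12*x*y - 5*x - 6*y, 12*x^2 + 6*y^3 - 6*y^2 + y + 5*z^2, 10*x - 18*y^2*z + 4*z)
At (3, 1, -3): (15, 154, 72).

(15, 154, 72)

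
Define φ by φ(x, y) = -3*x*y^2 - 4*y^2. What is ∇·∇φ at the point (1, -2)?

-14

∂²φ/∂x² = 0
∂²φ/∂y² = -2*(3*x + 4)
∇²φ = -6*x - 8
At (1, -2): -14.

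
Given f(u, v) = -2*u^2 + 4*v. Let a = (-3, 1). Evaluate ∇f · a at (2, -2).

28

∂f/∂u = -4*u
∂f/∂v = 4
∇f at (2, -2) = (-8, 4)
∇f · a = (-8)(-3) + (4)(1) = 28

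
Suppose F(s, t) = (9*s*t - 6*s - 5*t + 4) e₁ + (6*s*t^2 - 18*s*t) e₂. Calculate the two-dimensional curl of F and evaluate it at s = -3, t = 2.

20

∂F₂/∂s = 6*t^2 - 18*t
∂F₁/∂t = 9*s - 5
Scalar curl = -9*s + 6*t^2 - 18*t + 5
At (-3, 2): 20.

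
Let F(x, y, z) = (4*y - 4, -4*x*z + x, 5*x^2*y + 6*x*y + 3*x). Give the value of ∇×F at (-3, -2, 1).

(∇×F)₁ = ∂F₃/∂y − ∂F₂/∂z = 5*x^2 + 10*x
(∇×F)₂ = ∂F₁/∂z − ∂F₃/∂x = -10*x*y - 6*y - 3
(∇×F)₃ = ∂F₂/∂x − ∂F₁/∂y = -4*z - 3
∇×F = (5*x^2 + 10*x, -10*x*y - 6*y - 3, -4*z - 3)
At (-3, -2, 1): (15, -51, -7).

(15, -51, -7)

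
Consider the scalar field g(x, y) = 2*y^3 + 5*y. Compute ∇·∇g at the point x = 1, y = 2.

∂²g/∂x² = 0
∂²g/∂y² = 12*y
∇²g = 12*y
At (1, 2): 24.

24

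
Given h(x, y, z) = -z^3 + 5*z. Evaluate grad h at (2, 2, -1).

∂h/∂x = 0
∂h/∂y = 0
∂h/∂z = -3*z^2 + 5
∇h = (0, 0, -3*z^2 + 5)
At (2, 2, -1): (0, 0, 2).

(0, 0, 2)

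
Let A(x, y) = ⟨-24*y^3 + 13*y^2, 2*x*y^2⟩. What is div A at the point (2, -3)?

∂A₁/∂x = 0
∂A₂/∂y = 4*x*y
∇·A = 4*x*y
At (2, -3): -24.

-24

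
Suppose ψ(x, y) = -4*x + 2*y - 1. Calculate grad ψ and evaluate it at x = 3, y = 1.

∂ψ/∂x = -4
∂ψ/∂y = 2
∇ψ = (-4, 2)
At (3, 1): (-4, 2).

(-4, 2)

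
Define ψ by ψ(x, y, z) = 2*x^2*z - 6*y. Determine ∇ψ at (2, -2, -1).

(-8, -6, 8)

∂ψ/∂x = 4*x*z
∂ψ/∂y = -6
∂ψ/∂z = 2*x^2
∇ψ = (4*x*z, -6, 2*x^2)
At (2, -2, -1): (-8, -6, 8).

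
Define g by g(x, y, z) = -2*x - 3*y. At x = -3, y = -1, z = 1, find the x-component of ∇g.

(∇g)_1 = ∂g/∂x = -2
At (-3, -1, 1): -2.

-2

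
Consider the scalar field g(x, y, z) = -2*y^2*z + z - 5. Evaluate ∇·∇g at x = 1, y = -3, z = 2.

-8

∂²g/∂x² = 0
∂²g/∂y² = -4*z
∂²g/∂z² = 0
∇²g = -4*z
At (1, -3, 2): -8.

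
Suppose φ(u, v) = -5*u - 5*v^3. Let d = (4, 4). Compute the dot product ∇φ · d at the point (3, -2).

∂φ/∂u = -5
∂φ/∂v = -15*v^2
∇φ at (3, -2) = (-5, -60)
∇φ · d = (-5)(4) + (-60)(4) = -260

-260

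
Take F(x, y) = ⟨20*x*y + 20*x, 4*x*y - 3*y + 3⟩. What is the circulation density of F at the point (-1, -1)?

16

∂F₂/∂x = 4*y
∂F₁/∂y = 20*x
Scalar curl = -20*x + 4*y
At (-1, -1): 16.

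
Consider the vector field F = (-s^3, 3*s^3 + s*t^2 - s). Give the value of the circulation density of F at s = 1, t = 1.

∂F₂/∂s = 9*s^2 + t^2 - 1
∂F₁/∂t = 0
Scalar curl = 9*s^2 + t^2 - 1
At (1, 1): 9.

9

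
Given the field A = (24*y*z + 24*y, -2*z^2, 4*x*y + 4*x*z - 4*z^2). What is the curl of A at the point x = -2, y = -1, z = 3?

(4, -32, -96)

(∇×A)₁ = ∂A₃/∂y − ∂A₂/∂z = 4*x + 4*z
(∇×A)₂ = ∂A₁/∂z − ∂A₃/∂x = 20*y - 4*z
(∇×A)₃ = ∂A₂/∂x − ∂A₁/∂y = -24*z - 24
∇×A = (4*x + 4*z, 20*y - 4*z, -24*z - 24)
At (-2, -1, 3): (4, -32, -96).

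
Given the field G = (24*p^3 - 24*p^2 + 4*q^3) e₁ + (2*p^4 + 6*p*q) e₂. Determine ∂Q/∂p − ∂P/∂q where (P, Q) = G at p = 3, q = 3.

∂G₂/∂p = 8*p^3 + 6*q
∂G₁/∂q = 12*q^2
Scalar curl = 8*p^3 - 12*q^2 + 6*q
At (3, 3): 126.

126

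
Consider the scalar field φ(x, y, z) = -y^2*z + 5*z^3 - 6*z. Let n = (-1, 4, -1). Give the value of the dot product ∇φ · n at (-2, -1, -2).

∂φ/∂x = 0
∂φ/∂y = -2*y*z
∂φ/∂z = -y^2 + 15*z^2 - 6
∇φ at (-2, -1, -2) = (0, -4, 53)
∇φ · n = (0)(-1) + (-4)(4) + (53)(-1) = -69

-69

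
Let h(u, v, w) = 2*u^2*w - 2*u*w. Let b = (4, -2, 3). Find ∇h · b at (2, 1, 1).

∂h/∂u = 4*u*w - 2*w
∂h/∂v = 0
∂h/∂w = 2*u^2 - 2*u
∇h at (2, 1, 1) = (6, 0, 4)
∇h · b = (6)(4) + (0)(-2) + (4)(3) = 36

36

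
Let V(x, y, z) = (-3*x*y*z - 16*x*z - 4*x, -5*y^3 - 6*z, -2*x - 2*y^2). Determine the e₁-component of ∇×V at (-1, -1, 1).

10

(∇×V)_1 = ∂V₃/∂y − ∂V₂/∂z
= -4*y − (-6)
= -4*y + 6
At (-1, -1, 1): 10.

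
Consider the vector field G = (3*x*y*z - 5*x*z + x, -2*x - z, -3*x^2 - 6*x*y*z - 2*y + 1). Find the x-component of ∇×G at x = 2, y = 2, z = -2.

23

(∇×G)_1 = ∂G₃/∂y − ∂G₂/∂z
= -6*x*z - 2 − (-1)
= -6*x*z - 1
At (2, 2, -2): 23.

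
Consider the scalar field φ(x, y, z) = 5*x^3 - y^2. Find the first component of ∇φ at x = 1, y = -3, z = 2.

(∇φ)_1 = ∂φ/∂x = 15*x^2
At (1, -3, 2): 15.

15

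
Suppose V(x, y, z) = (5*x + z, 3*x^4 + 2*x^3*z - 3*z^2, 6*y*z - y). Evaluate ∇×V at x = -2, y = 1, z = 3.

(∇×V)₁ = ∂V₃/∂y − ∂V₂/∂z = -2*x^3 + 12*z - 1
(∇×V)₂ = ∂V₁/∂z − ∂V₃/∂x = 1
(∇×V)₃ = ∂V₂/∂x − ∂V₁/∂y = 12*x^3 + 6*x^2*z
∇×V = (-2*x^3 + 12*z - 1, 1, 12*x^3 + 6*x^2*z)
At (-2, 1, 3): (51, 1, -24).

(51, 1, -24)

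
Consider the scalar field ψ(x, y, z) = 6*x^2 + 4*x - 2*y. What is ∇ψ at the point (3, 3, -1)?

(40, -2, 0)

∂ψ/∂x = 12*x + 4
∂ψ/∂y = -2
∂ψ/∂z = 0
∇ψ = (12*x + 4, -2, 0)
At (3, 3, -1): (40, -2, 0).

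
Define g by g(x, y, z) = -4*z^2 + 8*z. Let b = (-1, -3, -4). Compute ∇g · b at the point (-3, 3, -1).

∂g/∂x = 0
∂g/∂y = 0
∂g/∂z = -8*z + 8
∇g at (-3, 3, -1) = (0, 0, 16)
∇g · b = (0)(-1) + (0)(-3) + (16)(-4) = -64

-64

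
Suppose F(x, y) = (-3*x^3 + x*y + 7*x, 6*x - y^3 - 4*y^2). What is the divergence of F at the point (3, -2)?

∂F₁/∂x = -9*x^2 + y + 7
∂F₂/∂y = -3*y^2 - 8*y
∇·F = -9*x^2 - 3*y^2 - 7*y + 7
At (3, -2): -72.

-72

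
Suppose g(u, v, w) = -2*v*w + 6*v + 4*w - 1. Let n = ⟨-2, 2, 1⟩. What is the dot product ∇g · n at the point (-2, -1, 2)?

∂g/∂u = 0
∂g/∂v = -2*w + 6
∂g/∂w = -2*v + 4
∇g at (-2, -1, 2) = (0, 2, 6)
∇g · n = (0)(-2) + (2)(2) + (6)(1) = 10

10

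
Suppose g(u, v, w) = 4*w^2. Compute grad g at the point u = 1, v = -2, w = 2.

(0, 0, 16)

∂g/∂u = 0
∂g/∂v = 0
∂g/∂w = 8*w
∇g = (0, 0, 8*w)
At (1, -2, 2): (0, 0, 16).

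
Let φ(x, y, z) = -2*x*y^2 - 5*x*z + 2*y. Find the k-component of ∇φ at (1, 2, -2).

(∇φ)_3 = ∂φ/∂z = -5*x
At (1, 2, -2): -5.

-5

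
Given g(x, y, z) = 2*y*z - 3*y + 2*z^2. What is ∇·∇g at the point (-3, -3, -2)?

∂²g/∂x² = 0
∂²g/∂y² = 0
∂²g/∂z² = 4
∇²g = 4
At (-3, -3, -2): 4.

4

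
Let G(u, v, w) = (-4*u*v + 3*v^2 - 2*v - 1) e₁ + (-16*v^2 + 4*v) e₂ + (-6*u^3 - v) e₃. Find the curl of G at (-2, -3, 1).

(∇×G)₁ = ∂G₃/∂v − ∂G₂/∂w = -1
(∇×G)₂ = ∂G₁/∂w − ∂G₃/∂u = 18*u^2
(∇×G)₃ = ∂G₂/∂u − ∂G₁/∂v = 4*u - 6*v + 2
∇×G = (-1, 18*u^2, 4*u - 6*v + 2)
At (-2, -3, 1): (-1, 72, 12).

(-1, 72, 12)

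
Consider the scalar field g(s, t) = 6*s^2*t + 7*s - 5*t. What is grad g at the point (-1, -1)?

∂g/∂s = 12*s*t + 7
∂g/∂t = 6*s^2 - 5
∇g = (12*s*t + 7, 6*s^2 - 5)
At (-1, -1): (19, 1).

(19, 1)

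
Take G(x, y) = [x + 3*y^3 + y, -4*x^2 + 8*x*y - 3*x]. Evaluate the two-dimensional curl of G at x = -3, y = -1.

3

∂G₂/∂x = -8*x + 8*y - 3
∂G₁/∂y = 9*y^2 + 1
Scalar curl = -8*x - 9*y^2 + 8*y - 4
At (-3, -1): 3.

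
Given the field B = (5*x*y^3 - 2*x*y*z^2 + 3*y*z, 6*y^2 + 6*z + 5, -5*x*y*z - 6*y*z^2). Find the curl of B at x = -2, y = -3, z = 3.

(∇×B)₁ = ∂B₃/∂y − ∂B₂/∂z = -5*x*z - 6*z^2 - 6
(∇×B)₂ = ∂B₁/∂z − ∂B₃/∂x = -4*x*y*z + 5*y*z + 3*y
(∇×B)₃ = ∂B₂/∂x − ∂B₁/∂y = -15*x*y^2 + 2*x*z^2 - 3*z
∇×B = (-5*x*z - 6*z^2 - 6, -4*x*y*z + 5*y*z + 3*y, -15*x*y^2 + 2*x*z^2 - 3*z)
At (-2, -3, 3): (-30, -126, 225).

(-30, -126, 225)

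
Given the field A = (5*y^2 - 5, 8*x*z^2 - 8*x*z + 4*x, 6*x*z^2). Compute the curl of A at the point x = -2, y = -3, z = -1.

(-48, -6, 50)

(∇×A)₁ = ∂A₃/∂y − ∂A₂/∂z = -16*x*z + 8*x
(∇×A)₂ = ∂A₁/∂z − ∂A₃/∂x = -6*z^2
(∇×A)₃ = ∂A₂/∂x − ∂A₁/∂y = -10*y + 8*z^2 - 8*z + 4
∇×A = (-16*x*z + 8*x, -6*z^2, -10*y + 8*z^2 - 8*z + 4)
At (-2, -3, -1): (-48, -6, 50).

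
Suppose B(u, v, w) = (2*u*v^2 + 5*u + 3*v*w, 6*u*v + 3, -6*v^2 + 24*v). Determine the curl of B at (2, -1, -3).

(∇×B)₁ = ∂B₃/∂v − ∂B₂/∂w = -12*v + 24
(∇×B)₂ = ∂B₁/∂w − ∂B₃/∂u = 3*v
(∇×B)₃ = ∂B₂/∂u − ∂B₁/∂v = -4*u*v + 6*v - 3*w
∇×B = (-12*v + 24, 3*v, -4*u*v + 6*v - 3*w)
At (2, -1, -3): (36, -3, 11).

(36, -3, 11)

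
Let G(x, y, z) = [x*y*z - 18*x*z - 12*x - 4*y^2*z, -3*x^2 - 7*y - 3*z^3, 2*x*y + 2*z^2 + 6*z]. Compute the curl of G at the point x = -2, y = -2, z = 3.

(∇×G)₁ = ∂G₃/∂y − ∂G₂/∂z = 2*x + 9*z^2
(∇×G)₂ = ∂G₁/∂z − ∂G₃/∂x = x*y - 18*x - 4*y^2 - 2*y
(∇×G)₃ = ∂G₂/∂x − ∂G₁/∂y = -x*z - 6*x + 8*y*z
∇×G = (2*x + 9*z^2, x*y - 18*x - 4*y^2 - 2*y, -x*z - 6*x + 8*y*z)
At (-2, -2, 3): (77, 28, -30).

(77, 28, -30)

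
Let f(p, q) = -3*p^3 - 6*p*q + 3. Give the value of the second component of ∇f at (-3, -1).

(∇f)_2 = ∂f/∂q = -6*p
At (-3, -1): 18.

18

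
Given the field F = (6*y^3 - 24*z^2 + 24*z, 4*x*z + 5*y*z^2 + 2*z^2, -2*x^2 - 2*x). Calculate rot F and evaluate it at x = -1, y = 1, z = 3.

(∇×F)₁ = ∂F₃/∂y − ∂F₂/∂z = -4*x - 10*y*z - 4*z
(∇×F)₂ = ∂F₁/∂z − ∂F₃/∂x = 4*x - 48*z + 26
(∇×F)₃ = ∂F₂/∂x − ∂F₁/∂y = -18*y^2 + 4*z
∇×F = (-4*x - 10*y*z - 4*z, 4*x - 48*z + 26, -18*y^2 + 4*z)
At (-1, 1, 3): (-38, -122, -6).

(-38, -122, -6)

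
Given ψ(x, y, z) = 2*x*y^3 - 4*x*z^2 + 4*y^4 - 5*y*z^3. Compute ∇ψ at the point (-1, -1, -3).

∂ψ/∂x = 2*y^3 - 4*z^2
∂ψ/∂y = 6*x*y^2 + 16*y^3 - 5*z^3
∂ψ/∂z = -8*x*z - 15*y*z^2
∇ψ = (2*y^3 - 4*z^2, 6*x*y^2 + 16*y^3 - 5*z^3, -8*x*z - 15*y*z^2)
At (-1, -1, -3): (-38, 113, 111).

(-38, 113, 111)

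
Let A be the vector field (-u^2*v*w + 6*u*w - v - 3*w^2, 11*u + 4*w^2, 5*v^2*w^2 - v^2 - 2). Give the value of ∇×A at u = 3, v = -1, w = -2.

(-22, 39, -6)

(∇×A)₁ = ∂A₃/∂v − ∂A₂/∂w = 10*v*w^2 - 2*v - 8*w
(∇×A)₂ = ∂A₁/∂w − ∂A₃/∂u = -u^2*v + 6*u - 6*w
(∇×A)₃ = ∂A₂/∂u − ∂A₁/∂v = u^2*w + 12
∇×A = (10*v*w^2 - 2*v - 8*w, -u^2*v + 6*u - 6*w, u^2*w + 12)
At (3, -1, -2): (-22, 39, -6).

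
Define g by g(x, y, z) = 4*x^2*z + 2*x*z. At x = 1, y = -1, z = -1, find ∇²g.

∂²g/∂x² = 8*z
∂²g/∂y² = 0
∂²g/∂z² = 0
∇²g = 8*z
At (1, -1, -1): -8.

-8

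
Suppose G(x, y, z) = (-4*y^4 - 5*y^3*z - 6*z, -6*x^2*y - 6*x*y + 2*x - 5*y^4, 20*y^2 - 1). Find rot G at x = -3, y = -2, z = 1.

(∇×G)₁ = ∂G₃/∂y − ∂G₂/∂z = 40*y
(∇×G)₂ = ∂G₁/∂z − ∂G₃/∂x = -5*y^3 - 6
(∇×G)₃ = ∂G₂/∂x − ∂G₁/∂y = -12*x*y + 16*y^3 + 15*y^2*z - 6*y + 2
∇×G = (40*y, -5*y^3 - 6, -12*x*y + 16*y^3 + 15*y^2*z - 6*y + 2)
At (-3, -2, 1): (-80, 34, -126).

(-80, 34, -126)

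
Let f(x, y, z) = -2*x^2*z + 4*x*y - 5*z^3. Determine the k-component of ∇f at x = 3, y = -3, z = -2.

(∇f)_3 = ∂f/∂z = -2*x^2 - 15*z^2
At (3, -3, -2): -78.

-78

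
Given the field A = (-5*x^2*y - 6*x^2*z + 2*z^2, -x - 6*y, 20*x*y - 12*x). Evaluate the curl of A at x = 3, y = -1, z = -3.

(60, -34, 44)

(∇×A)₁ = ∂A₃/∂y − ∂A₂/∂z = 20*x
(∇×A)₂ = ∂A₁/∂z − ∂A₃/∂x = -6*x^2 - 20*y + 4*z + 12
(∇×A)₃ = ∂A₂/∂x − ∂A₁/∂y = 5*x^2 - 1
∇×A = (20*x, -6*x^2 - 20*y + 4*z + 12, 5*x^2 - 1)
At (3, -1, -3): (60, -34, 44).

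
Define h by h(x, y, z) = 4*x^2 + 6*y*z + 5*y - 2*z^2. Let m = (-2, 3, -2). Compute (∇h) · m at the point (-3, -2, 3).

∂h/∂x = 8*x
∂h/∂y = 6*z + 5
∂h/∂z = 6*y - 4*z
∇h at (-3, -2, 3) = (-24, 23, -24)
∇h · m = (-24)(-2) + (23)(3) + (-24)(-2) = 165

165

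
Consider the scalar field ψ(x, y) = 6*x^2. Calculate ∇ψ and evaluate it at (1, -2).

∂ψ/∂x = 12*x
∂ψ/∂y = 0
∇ψ = (12*x, 0)
At (1, -2): (12, 0).

(12, 0)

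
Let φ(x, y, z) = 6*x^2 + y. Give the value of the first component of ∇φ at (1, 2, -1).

(∇φ)_1 = ∂φ/∂x = 12*x
At (1, 2, -1): 12.

12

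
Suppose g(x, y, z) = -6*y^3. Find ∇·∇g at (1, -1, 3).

36

∂²g/∂x² = 0
∂²g/∂y² = -36*y
∂²g/∂z² = 0
∇²g = -36*y
At (1, -1, 3): 36.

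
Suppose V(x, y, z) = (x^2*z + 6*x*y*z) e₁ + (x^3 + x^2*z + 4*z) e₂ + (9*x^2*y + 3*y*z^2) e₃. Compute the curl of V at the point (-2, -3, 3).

(∇×V)₁ = ∂V₃/∂y − ∂V₂/∂z = 8*x^2 + 3*z^2 - 4
(∇×V)₂ = ∂V₁/∂z − ∂V₃/∂x = x^2 - 12*x*y
(∇×V)₃ = ∂V₂/∂x − ∂V₁/∂y = 3*x^2 - 4*x*z
∇×V = (8*x^2 + 3*z^2 - 4, x^2 - 12*x*y, 3*x^2 - 4*x*z)
At (-2, -3, 3): (55, -68, 36).

(55, -68, 36)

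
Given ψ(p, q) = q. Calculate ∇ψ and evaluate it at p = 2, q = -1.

∂ψ/∂p = 0
∂ψ/∂q = 1
∇ψ = (0, 1)
At (2, -1): (0, 1).

(0, 1)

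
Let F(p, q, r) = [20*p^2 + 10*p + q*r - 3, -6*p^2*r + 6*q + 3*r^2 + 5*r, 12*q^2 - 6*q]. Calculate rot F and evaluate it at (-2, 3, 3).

(∇×F)₁ = ∂F₃/∂q − ∂F₂/∂r = 6*p^2 + 24*q - 6*r - 11
(∇×F)₂ = ∂F₁/∂r − ∂F₃/∂p = q
(∇×F)₃ = ∂F₂/∂p − ∂F₁/∂q = -12*p*r - r
∇×F = (6*p^2 + 24*q - 6*r - 11, q, -12*p*r - r)
At (-2, 3, 3): (67, 3, 69).

(67, 3, 69)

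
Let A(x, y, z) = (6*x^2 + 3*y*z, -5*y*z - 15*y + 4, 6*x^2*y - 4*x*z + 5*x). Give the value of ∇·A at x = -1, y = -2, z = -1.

-18

∂A₁/∂x = 12*x
∂A₂/∂y = -5*z - 15
∂A₃/∂z = -4*x
∇·A = 8*x - 5*z - 15
At (-1, -2, -1): -18.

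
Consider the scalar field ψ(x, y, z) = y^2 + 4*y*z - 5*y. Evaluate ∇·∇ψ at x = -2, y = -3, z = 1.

∂²ψ/∂x² = 0
∂²ψ/∂y² = 2
∂²ψ/∂z² = 0
∇²ψ = 2
At (-2, -3, 1): 2.

2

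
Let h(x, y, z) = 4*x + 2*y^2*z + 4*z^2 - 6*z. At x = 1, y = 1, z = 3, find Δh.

∂²h/∂x² = 0
∂²h/∂y² = 4*z
∂²h/∂z² = 8
∇²h = 4*z + 8
At (1, 1, 3): 20.

20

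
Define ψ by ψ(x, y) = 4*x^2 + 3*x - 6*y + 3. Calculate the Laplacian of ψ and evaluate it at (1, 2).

∂²ψ/∂x² = 8
∂²ψ/∂y² = 0
∇²ψ = 8
At (1, 2): 8.

8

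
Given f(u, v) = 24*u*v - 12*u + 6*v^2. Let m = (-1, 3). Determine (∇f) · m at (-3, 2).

∂f/∂u = 24*v - 12
∂f/∂v = 24*u + 12*v
∇f at (-3, 2) = (36, -48)
∇f · m = (36)(-1) + (-48)(3) = -180

-180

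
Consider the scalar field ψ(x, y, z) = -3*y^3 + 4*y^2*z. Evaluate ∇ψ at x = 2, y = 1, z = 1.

∂ψ/∂x = 0
∂ψ/∂y = -9*y^2 + 8*y*z
∂ψ/∂z = 4*y^2
∇ψ = (0, -9*y^2 + 8*y*z, 4*y^2)
At (2, 1, 1): (0, -1, 4).

(0, -1, 4)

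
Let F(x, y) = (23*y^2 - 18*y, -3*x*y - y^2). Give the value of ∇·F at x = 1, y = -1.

-1

∂F₁/∂x = 0
∂F₂/∂y = -3*x - 2*y
∇·F = -3*x - 2*y
At (1, -1): -1.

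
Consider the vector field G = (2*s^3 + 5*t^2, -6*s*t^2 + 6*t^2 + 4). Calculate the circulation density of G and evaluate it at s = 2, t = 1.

-16

∂G₂/∂s = -6*t^2
∂G₁/∂t = 10*t
Scalar curl = -6*t^2 - 10*t
At (2, 1): -16.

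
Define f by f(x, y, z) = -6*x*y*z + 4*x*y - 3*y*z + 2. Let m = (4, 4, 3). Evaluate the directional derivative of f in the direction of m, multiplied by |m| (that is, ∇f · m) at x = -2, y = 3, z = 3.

-11

∂f/∂x = -6*y*z + 4*y
∂f/∂y = -6*x*z + 4*x - 3*z
∂f/∂z = -6*x*y - 3*y
∇f at (-2, 3, 3) = (-42, 19, 27)
∇f · m = (-42)(4) + (19)(4) + (27)(3) = -11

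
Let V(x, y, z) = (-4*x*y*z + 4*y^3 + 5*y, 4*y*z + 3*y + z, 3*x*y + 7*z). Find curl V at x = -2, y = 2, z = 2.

(∇×V)₁ = ∂V₃/∂y − ∂V₂/∂z = 3*x - 4*y - 1
(∇×V)₂ = ∂V₁/∂z − ∂V₃/∂x = -4*x*y - 3*y
(∇×V)₃ = ∂V₂/∂x − ∂V₁/∂y = 4*x*z - 12*y^2 - 5
∇×V = (3*x - 4*y - 1, -4*x*y - 3*y, 4*x*z - 12*y^2 - 5)
At (-2, 2, 2): (-15, 10, -69).

(-15, 10, -69)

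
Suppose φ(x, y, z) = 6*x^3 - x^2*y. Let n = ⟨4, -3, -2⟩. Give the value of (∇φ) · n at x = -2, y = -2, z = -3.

∂φ/∂x = 18*x^2 - 2*x*y
∂φ/∂y = -x^2
∂φ/∂z = 0
∇φ at (-2, -2, -3) = (64, -4, 0)
∇φ · n = (64)(4) + (-4)(-3) + (0)(-2) = 268

268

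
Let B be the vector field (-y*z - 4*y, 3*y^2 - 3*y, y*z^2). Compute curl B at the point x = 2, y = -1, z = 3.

(9, 1, 7)

(∇×B)₁ = ∂B₃/∂y − ∂B₂/∂z = z^2
(∇×B)₂ = ∂B₁/∂z − ∂B₃/∂x = -y
(∇×B)₃ = ∂B₂/∂x − ∂B₁/∂y = z + 4
∇×B = (z^2, -y, z + 4)
At (2, -1, 3): (9, 1, 7).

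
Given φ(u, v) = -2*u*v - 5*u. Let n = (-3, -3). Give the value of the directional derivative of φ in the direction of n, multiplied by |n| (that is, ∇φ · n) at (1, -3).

∂φ/∂u = -2*v - 5
∂φ/∂v = -2*u
∇φ at (1, -3) = (1, -2)
∇φ · n = (1)(-3) + (-2)(-3) = 3

3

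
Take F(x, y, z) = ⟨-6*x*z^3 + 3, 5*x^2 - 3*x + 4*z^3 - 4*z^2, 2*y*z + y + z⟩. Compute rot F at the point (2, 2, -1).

(∇×F)₁ = ∂F₃/∂y − ∂F₂/∂z = -12*z^2 + 10*z + 1
(∇×F)₂ = ∂F₁/∂z − ∂F₃/∂x = -18*x*z^2
(∇×F)₃ = ∂F₂/∂x − ∂F₁/∂y = 10*x - 3
∇×F = (-12*z^2 + 10*z + 1, -18*x*z^2, 10*x - 3)
At (2, 2, -1): (-21, -36, 17).

(-21, -36, 17)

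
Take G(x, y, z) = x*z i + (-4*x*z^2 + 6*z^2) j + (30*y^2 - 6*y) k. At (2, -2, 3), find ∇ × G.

(-114, 2, -36)

(∇×G)₁ = ∂G₃/∂y − ∂G₂/∂z = 8*x*z + 60*y - 12*z - 6
(∇×G)₂ = ∂G₁/∂z − ∂G₃/∂x = x
(∇×G)₃ = ∂G₂/∂x − ∂G₁/∂y = -4*z^2
∇×G = (8*x*z + 60*y - 12*z - 6, x, -4*z^2)
At (2, -2, 3): (-114, 2, -36).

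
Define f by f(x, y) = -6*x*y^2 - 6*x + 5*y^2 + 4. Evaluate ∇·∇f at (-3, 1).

46

∂²f/∂x² = 0
∂²f/∂y² = 2*(-6*x + 5)
∇²f = -12*x + 10
At (-3, 1): 46.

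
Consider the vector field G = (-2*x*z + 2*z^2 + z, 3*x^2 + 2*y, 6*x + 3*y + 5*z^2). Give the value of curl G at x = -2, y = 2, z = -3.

(3, -13, -12)

(∇×G)₁ = ∂G₃/∂y − ∂G₂/∂z = 3
(∇×G)₂ = ∂G₁/∂z − ∂G₃/∂x = -2*x + 4*z - 5
(∇×G)₃ = ∂G₂/∂x − ∂G₁/∂y = 6*x
∇×G = (3, -2*x + 4*z - 5, 6*x)
At (-2, 2, -3): (3, -13, -12).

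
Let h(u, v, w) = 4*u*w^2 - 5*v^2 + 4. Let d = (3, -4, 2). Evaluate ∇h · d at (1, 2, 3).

236

∂h/∂u = 4*w^2
∂h/∂v = -10*v
∂h/∂w = 8*u*w
∇h at (1, 2, 3) = (36, -20, 24)
∇h · d = (36)(3) + (-20)(-4) + (24)(2) = 236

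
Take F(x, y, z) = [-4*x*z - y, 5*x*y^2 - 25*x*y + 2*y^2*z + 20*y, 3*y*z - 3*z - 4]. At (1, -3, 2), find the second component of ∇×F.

(∇×F)_2 = ∂F₁/∂z − ∂F₃/∂x
= -4*x − (0)
= -4*x
At (1, -3, 2): -4.

-4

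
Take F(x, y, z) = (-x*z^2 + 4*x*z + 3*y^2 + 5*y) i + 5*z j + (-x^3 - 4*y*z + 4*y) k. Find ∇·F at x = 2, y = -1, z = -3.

-17

∂F₁/∂x = -z^2 + 4*z
∂F₂/∂y = 0
∂F₃/∂z = -4*y
∇·F = -4*y - z^2 + 4*z
At (2, -1, -3): -17.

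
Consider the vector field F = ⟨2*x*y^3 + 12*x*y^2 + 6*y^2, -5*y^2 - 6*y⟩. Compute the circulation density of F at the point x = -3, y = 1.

78

∂F₂/∂x = 0
∂F₁/∂y = 6*x*y^2 + 24*x*y + 12*y
Scalar curl = -6*x*y^2 - 24*x*y - 12*y
At (-3, 1): 78.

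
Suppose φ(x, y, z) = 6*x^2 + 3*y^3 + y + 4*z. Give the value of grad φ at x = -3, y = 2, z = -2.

(-36, 37, 4)

∂φ/∂x = 12*x
∂φ/∂y = 9*y^2 + 1
∂φ/∂z = 4
∇φ = (12*x, 9*y^2 + 1, 4)
At (-3, 2, -2): (-36, 37, 4).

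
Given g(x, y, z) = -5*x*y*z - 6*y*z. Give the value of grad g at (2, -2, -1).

∂g/∂x = -5*y*z
∂g/∂y = -5*x*z - 6*z
∂g/∂z = -5*x*y - 6*y
∇g = (-5*y*z, -5*x*z - 6*z, -5*x*y - 6*y)
At (2, -2, -1): (-10, 16, 32).

(-10, 16, 32)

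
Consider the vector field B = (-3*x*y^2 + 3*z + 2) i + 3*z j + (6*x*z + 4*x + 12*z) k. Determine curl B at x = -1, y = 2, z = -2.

(∇×B)₁ = ∂B₃/∂y − ∂B₂/∂z = -3
(∇×B)₂ = ∂B₁/∂z − ∂B₃/∂x = -6*z - 1
(∇×B)₃ = ∂B₂/∂x − ∂B₁/∂y = 6*x*y
∇×B = (-3, -6*z - 1, 6*x*y)
At (-1, 2, -2): (-3, 11, -12).

(-3, 11, -12)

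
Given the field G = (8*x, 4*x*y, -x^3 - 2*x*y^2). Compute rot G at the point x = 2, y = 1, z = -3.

(∇×G)₁ = ∂G₃/∂y − ∂G₂/∂z = -4*x*y
(∇×G)₂ = ∂G₁/∂z − ∂G₃/∂x = 3*x^2 + 2*y^2
(∇×G)₃ = ∂G₂/∂x − ∂G₁/∂y = 4*y
∇×G = (-4*x*y, 3*x^2 + 2*y^2, 4*y)
At (2, 1, -3): (-8, 14, 4).

(-8, 14, 4)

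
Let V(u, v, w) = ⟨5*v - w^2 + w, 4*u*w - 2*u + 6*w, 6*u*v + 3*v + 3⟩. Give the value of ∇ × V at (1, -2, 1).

(-1, 11, -3)

(∇×V)₁ = ∂V₃/∂v − ∂V₂/∂w = 2*u - 3
(∇×V)₂ = ∂V₁/∂w − ∂V₃/∂u = -6*v - 2*w + 1
(∇×V)₃ = ∂V₂/∂u − ∂V₁/∂v = 4*w - 7
∇×V = (2*u - 3, -6*v - 2*w + 1, 4*w - 7)
At (1, -2, 1): (-1, 11, -3).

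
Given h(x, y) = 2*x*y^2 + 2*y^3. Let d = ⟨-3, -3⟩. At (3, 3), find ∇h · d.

∂h/∂x = 2*y^2
∂h/∂y = 4*x*y + 6*y^2
∇h at (3, 3) = (18, 90)
∇h · d = (18)(-3) + (90)(-3) = -324

-324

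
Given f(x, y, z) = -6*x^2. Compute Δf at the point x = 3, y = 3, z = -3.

∂²f/∂x² = -12
∂²f/∂y² = 0
∂²f/∂z² = 0
∇²f = -12
At (3, 3, -3): -12.

-12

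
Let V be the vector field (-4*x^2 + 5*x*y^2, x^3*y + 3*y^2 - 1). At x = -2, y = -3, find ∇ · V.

∂V₁/∂x = -8*x + 5*y^2
∂V₂/∂y = x^3 + 6*y
∇·V = x^3 - 8*x + 5*y^2 + 6*y
At (-2, -3): 35.

35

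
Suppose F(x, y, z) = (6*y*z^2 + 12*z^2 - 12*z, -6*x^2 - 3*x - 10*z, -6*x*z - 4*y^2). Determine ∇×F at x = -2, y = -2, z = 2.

(26, 0, -3)

(∇×F)₁ = ∂F₃/∂y − ∂F₂/∂z = -8*y + 10
(∇×F)₂ = ∂F₁/∂z − ∂F₃/∂x = 12*y*z + 30*z - 12
(∇×F)₃ = ∂F₂/∂x − ∂F₁/∂y = -12*x - 6*z^2 - 3
∇×F = (-8*y + 10, 12*y*z + 30*z - 12, -12*x - 6*z^2 - 3)
At (-2, -2, 2): (26, 0, -3).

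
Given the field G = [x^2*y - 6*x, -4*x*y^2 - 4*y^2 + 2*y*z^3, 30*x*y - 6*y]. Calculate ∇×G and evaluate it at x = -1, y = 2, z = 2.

(∇×G)₁ = ∂G₃/∂y − ∂G₂/∂z = 30*x - 6*y*z^2 - 6
(∇×G)₂ = ∂G₁/∂z − ∂G₃/∂x = -30*y
(∇×G)₃ = ∂G₂/∂x − ∂G₁/∂y = -x^2 - 4*y^2
∇×G = (30*x - 6*y*z^2 - 6, -30*y, -x^2 - 4*y^2)
At (-1, 2, 2): (-84, -60, -17).

(-84, -60, -17)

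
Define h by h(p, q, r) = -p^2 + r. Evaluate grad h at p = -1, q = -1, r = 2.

(2, 0, 1)

∂h/∂p = -2*p
∂h/∂q = 0
∂h/∂r = 1
∇h = (-2*p, 0, 1)
At (-1, -1, 2): (2, 0, 1).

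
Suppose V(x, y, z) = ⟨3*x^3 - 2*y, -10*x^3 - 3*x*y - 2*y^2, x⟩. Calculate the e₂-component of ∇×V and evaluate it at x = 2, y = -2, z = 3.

(∇×V)_2 = ∂V₁/∂z − ∂V₃/∂x
= 0 − (1)
= -1
At (2, -2, 3): -1.

-1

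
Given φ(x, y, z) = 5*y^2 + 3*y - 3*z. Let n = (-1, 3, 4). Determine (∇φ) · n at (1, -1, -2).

-33

∂φ/∂x = 0
∂φ/∂y = 10*y + 3
∂φ/∂z = -3
∇φ at (1, -1, -2) = (0, -7, -3)
∇φ · n = (0)(-1) + (-7)(3) + (-3)(4) = -33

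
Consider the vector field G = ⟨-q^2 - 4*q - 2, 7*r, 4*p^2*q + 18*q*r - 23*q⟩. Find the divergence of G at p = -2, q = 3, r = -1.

∂G₁/∂p = 0
∂G₂/∂q = 0
∂G₃/∂r = 18*q
∇·G = 18*q
At (-2, 3, -1): 54.

54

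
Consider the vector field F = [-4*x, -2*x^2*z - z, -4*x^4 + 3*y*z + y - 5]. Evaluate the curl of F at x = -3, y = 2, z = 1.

(∇×F)₁ = ∂F₃/∂y − ∂F₂/∂z = 2*x^2 + 3*z + 2
(∇×F)₂ = ∂F₁/∂z − ∂F₃/∂x = 16*x^3
(∇×F)₃ = ∂F₂/∂x − ∂F₁/∂y = -4*x*z
∇×F = (2*x^2 + 3*z + 2, 16*x^3, -4*x*z)
At (-3, 2, 1): (23, -432, 12).

(23, -432, 12)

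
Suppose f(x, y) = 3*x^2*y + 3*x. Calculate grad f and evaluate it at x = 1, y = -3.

(-15, 3)

∂f/∂x = 6*x*y + 3
∂f/∂y = 3*x^2
∇f = (6*x*y + 3, 3*x^2)
At (1, -3): (-15, 3).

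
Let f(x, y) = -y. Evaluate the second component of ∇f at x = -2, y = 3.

-1

(∇f)_2 = ∂f/∂y = -1
At (-2, 3): -1.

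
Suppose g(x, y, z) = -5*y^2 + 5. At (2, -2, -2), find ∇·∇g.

∂²g/∂x² = 0
∂²g/∂y² = -10
∂²g/∂z² = 0
∇²g = -10
At (2, -2, -2): -10.

-10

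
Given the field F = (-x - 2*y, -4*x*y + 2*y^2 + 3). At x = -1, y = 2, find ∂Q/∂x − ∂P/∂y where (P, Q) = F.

-6

∂F₂/∂x = -4*y
∂F₁/∂y = -2
Scalar curl = -4*y + 2
At (-1, 2): -6.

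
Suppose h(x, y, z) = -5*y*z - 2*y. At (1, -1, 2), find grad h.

∂h/∂x = 0
∂h/∂y = -5*z - 2
∂h/∂z = -5*y
∇h = (0, -5*z - 2, -5*y)
At (1, -1, 2): (0, -12, 5).

(0, -12, 5)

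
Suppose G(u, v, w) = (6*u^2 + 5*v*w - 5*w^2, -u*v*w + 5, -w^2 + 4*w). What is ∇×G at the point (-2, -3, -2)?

(∇×G)₁ = ∂G₃/∂v − ∂G₂/∂w = u*v
(∇×G)₂ = ∂G₁/∂w − ∂G₃/∂u = 5*v - 10*w
(∇×G)₃ = ∂G₂/∂u − ∂G₁/∂v = -v*w - 5*w
∇×G = (u*v, 5*v - 10*w, -v*w - 5*w)
At (-2, -3, -2): (6, 5, 4).

(6, 5, 4)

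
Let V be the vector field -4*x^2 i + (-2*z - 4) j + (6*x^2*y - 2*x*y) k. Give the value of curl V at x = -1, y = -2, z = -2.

(10, -28, 0)

(∇×V)₁ = ∂V₃/∂y − ∂V₂/∂z = 6*x^2 - 2*x + 2
(∇×V)₂ = ∂V₁/∂z − ∂V₃/∂x = -12*x*y + 2*y
(∇×V)₃ = ∂V₂/∂x − ∂V₁/∂y = 0
∇×V = (6*x^2 - 2*x + 2, -12*x*y + 2*y, 0)
At (-1, -2, -2): (10, -28, 0).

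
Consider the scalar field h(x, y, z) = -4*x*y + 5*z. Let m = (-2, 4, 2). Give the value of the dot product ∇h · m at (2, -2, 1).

-38

∂h/∂x = -4*y
∂h/∂y = -4*x
∂h/∂z = 5
∇h at (2, -2, 1) = (8, -8, 5)
∇h · m = (8)(-2) + (-8)(4) + (5)(2) = -38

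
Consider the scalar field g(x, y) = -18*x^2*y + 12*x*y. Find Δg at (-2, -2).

72

∂²g/∂x² = -36*y
∂²g/∂y² = 0
∇²g = -36*y
At (-2, -2): 72.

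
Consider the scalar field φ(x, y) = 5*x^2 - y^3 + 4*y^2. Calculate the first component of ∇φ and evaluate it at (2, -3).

20

(∇φ)_1 = ∂φ/∂x = 10*x
At (2, -3): 20.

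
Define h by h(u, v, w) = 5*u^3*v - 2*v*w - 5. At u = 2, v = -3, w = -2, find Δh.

-180

∂²h/∂u² = 30*u*v
∂²h/∂v² = 0
∂²h/∂w² = 0
∇²h = 30*u*v
At (2, -3, -2): -180.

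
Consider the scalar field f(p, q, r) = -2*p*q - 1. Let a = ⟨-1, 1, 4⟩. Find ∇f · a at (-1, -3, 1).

-4

∂f/∂p = -2*q
∂f/∂q = -2*p
∂f/∂r = 0
∇f at (-1, -3, 1) = (6, 2, 0)
∇f · a = (6)(-1) + (2)(1) + (0)(4) = -4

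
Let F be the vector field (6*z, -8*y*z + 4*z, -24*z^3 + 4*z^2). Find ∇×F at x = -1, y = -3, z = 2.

(-28, 6, 0)

(∇×F)₁ = ∂F₃/∂y − ∂F₂/∂z = 8*y - 4
(∇×F)₂ = ∂F₁/∂z − ∂F₃/∂x = 6
(∇×F)₃ = ∂F₂/∂x − ∂F₁/∂y = 0
∇×F = (8*y - 4, 6, 0)
At (-1, -3, 2): (-28, 6, 0).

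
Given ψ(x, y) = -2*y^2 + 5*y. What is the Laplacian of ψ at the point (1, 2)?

-4

∂²ψ/∂x² = 0
∂²ψ/∂y² = -4
∇²ψ = -4
At (1, 2): -4.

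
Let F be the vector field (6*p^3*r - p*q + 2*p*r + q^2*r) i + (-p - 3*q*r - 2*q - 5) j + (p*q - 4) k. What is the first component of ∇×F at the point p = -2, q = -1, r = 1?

(∇×F)_1 = ∂F₃/∂q − ∂F₂/∂r
= p − (-3*q)
= p + 3*q
At (-2, -1, 1): -5.

-5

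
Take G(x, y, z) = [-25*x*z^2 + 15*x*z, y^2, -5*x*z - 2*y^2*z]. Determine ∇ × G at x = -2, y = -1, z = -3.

(-12, -345, 0)

(∇×G)₁ = ∂G₃/∂y − ∂G₂/∂z = -4*y*z
(∇×G)₂ = ∂G₁/∂z − ∂G₃/∂x = -50*x*z + 15*x + 5*z
(∇×G)₃ = ∂G₂/∂x − ∂G₁/∂y = 0
∇×G = (-4*y*z, -50*x*z + 15*x + 5*z, 0)
At (-2, -1, -3): (-12, -345, 0).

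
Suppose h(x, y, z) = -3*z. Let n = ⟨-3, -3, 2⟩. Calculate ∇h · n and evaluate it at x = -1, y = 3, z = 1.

∂h/∂x = 0
∂h/∂y = 0
∂h/∂z = -3
∇h at (-1, 3, 1) = (0, 0, -3)
∇h · n = (0)(-3) + (0)(-3) + (-3)(2) = -6

-6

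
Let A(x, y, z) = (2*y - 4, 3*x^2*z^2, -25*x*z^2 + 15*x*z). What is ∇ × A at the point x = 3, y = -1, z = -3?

(162, 270, 160)

(∇×A)₁ = ∂A₃/∂y − ∂A₂/∂z = -6*x^2*z
(∇×A)₂ = ∂A₁/∂z − ∂A₃/∂x = 25*z^2 - 15*z
(∇×A)₃ = ∂A₂/∂x − ∂A₁/∂y = 6*x*z^2 - 2
∇×A = (-6*x^2*z, 25*z^2 - 15*z, 6*x*z^2 - 2)
At (3, -1, -3): (162, 270, 160).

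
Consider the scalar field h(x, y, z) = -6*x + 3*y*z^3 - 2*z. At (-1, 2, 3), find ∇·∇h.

108

∂²h/∂x² = 0
∂²h/∂y² = 0
∂²h/∂z² = 18*y*z
∇²h = 18*y*z
At (-1, 2, 3): 108.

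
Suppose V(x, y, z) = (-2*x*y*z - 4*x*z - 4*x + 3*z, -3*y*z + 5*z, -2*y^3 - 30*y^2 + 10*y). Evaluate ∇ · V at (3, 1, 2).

-22

∂V₁/∂x = -2*y*z - 4*z - 4
∂V₂/∂y = -3*z
∂V₃/∂z = 0
∇·V = -2*y*z - 7*z - 4
At (3, 1, 2): -22.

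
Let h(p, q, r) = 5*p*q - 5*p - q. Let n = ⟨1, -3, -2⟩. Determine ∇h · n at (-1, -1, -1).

8

∂h/∂p = 5*q - 5
∂h/∂q = 5*p - 1
∂h/∂r = 0
∇h at (-1, -1, -1) = (-10, -6, 0)
∇h · n = (-10)(1) + (-6)(-3) + (0)(-2) = 8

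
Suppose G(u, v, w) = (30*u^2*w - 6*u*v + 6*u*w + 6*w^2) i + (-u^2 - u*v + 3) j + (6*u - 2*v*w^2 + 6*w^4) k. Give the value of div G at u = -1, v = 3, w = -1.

25

∂G₁/∂u = 60*u*w - 6*v + 6*w
∂G₂/∂v = -u
∂G₃/∂w = -4*v*w + 24*w^3
∇·G = 60*u*w - u - 4*v*w - 6*v + 24*w^3 + 6*w
At (-1, 3, -1): 25.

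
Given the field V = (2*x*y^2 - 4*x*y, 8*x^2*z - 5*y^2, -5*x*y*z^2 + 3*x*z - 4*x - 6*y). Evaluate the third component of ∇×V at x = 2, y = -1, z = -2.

-48

(∇×V)_3 = ∂V₂/∂x − ∂V₁/∂y
= 16*x*z − (4*x*y - 4*x)
= -4*x*y + 16*x*z + 4*x
At (2, -1, -2): -48.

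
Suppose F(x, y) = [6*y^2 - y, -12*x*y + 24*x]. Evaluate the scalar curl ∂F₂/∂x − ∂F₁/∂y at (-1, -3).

97

∂F₂/∂x = -12*y + 24
∂F₁/∂y = 12*y - 1
Scalar curl = -24*y + 25
At (-1, -3): 97.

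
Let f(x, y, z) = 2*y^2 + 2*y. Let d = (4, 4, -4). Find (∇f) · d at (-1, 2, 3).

40

∂f/∂x = 0
∂f/∂y = 4*y + 2
∂f/∂z = 0
∇f at (-1, 2, 3) = (0, 10, 0)
∇f · d = (0)(4) + (10)(4) + (0)(-4) = 40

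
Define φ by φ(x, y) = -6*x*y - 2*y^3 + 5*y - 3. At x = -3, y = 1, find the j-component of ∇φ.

(∇φ)_2 = ∂φ/∂y = -6*x - 6*y^2 + 5
At (-3, 1): 17.

17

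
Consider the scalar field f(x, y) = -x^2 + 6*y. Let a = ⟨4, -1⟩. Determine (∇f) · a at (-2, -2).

∂f/∂x = -2*x
∂f/∂y = 6
∇f at (-2, -2) = (4, 6)
∇f · a = (4)(4) + (6)(-1) = 10

10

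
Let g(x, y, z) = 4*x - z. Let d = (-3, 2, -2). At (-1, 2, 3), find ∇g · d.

-10

∂g/∂x = 4
∂g/∂y = 0
∂g/∂z = -1
∇g at (-1, 2, 3) = (4, 0, -1)
∇g · d = (4)(-3) + (0)(2) + (-1)(-2) = -10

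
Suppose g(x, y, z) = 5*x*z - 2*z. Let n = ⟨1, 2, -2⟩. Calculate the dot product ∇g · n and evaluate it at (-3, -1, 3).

49

∂g/∂x = 5*z
∂g/∂y = 0
∂g/∂z = 5*x - 2
∇g at (-3, -1, 3) = (15, 0, -17)
∇g · n = (15)(1) + (0)(2) + (-17)(-2) = 49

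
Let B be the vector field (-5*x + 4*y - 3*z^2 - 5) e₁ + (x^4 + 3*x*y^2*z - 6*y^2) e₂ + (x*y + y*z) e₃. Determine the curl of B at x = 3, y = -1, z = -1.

(∇×B)₁ = ∂B₃/∂y − ∂B₂/∂z = -3*x*y^2 + x + z
(∇×B)₂ = ∂B₁/∂z − ∂B₃/∂x = -y - 6*z
(∇×B)₃ = ∂B₂/∂x − ∂B₁/∂y = 4*x^3 + 3*y^2*z - 4
∇×B = (-3*x*y^2 + x + z, -y - 6*z, 4*x^3 + 3*y^2*z - 4)
At (3, -1, -1): (-7, 7, 101).

(-7, 7, 101)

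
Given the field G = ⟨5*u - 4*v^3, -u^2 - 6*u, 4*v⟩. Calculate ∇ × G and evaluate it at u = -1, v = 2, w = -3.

(∇×G)₁ = ∂G₃/∂v − ∂G₂/∂w = 4
(∇×G)₂ = ∂G₁/∂w − ∂G₃/∂u = 0
(∇×G)₃ = ∂G₂/∂u − ∂G₁/∂v = -2*u + 12*v^2 - 6
∇×G = (4, 0, -2*u + 12*v^2 - 6)
At (-1, 2, -3): (4, 0, 44).

(4, 0, 44)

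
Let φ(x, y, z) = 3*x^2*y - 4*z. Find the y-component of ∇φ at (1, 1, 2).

3

(∇φ)_2 = ∂φ/∂y = 3*x^2
At (1, 1, 2): 3.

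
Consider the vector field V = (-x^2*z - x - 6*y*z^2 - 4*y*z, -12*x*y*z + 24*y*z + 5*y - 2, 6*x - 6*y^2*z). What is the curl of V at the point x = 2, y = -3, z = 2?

(72, 74, 104)

(∇×V)₁ = ∂V₃/∂y − ∂V₂/∂z = 12*x*y - 12*y*z - 24*y
(∇×V)₂ = ∂V₁/∂z − ∂V₃/∂x = -x^2 - 12*y*z - 4*y - 6
(∇×V)₃ = ∂V₂/∂x − ∂V₁/∂y = -12*y*z + 6*z^2 + 4*z
∇×V = (12*x*y - 12*y*z - 24*y, -x^2 - 12*y*z - 4*y - 6, -12*y*z + 6*z^2 + 4*z)
At (2, -3, 2): (72, 74, 104).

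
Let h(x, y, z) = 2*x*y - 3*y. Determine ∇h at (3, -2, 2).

(-4, 3, 0)

∂h/∂x = 2*y
∂h/∂y = 2*x - 3
∂h/∂z = 0
∇h = (2*y, 2*x - 3, 0)
At (3, -2, 2): (-4, 3, 0).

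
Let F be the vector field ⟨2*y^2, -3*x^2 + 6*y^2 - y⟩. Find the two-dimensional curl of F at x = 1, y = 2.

∂F₂/∂x = -6*x
∂F₁/∂y = 4*y
Scalar curl = -6*x - 4*y
At (1, 2): -14.

-14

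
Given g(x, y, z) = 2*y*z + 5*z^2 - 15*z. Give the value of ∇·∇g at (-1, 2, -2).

∂²g/∂x² = 0
∂²g/∂y² = 0
∂²g/∂z² = 10
∇²g = 10
At (-1, 2, -2): 10.

10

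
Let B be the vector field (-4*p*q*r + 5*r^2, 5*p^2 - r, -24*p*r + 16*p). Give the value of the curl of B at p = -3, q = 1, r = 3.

(∇×B)₁ = ∂B₃/∂q − ∂B₂/∂r = 1
(∇×B)₂ = ∂B₁/∂r − ∂B₃/∂p = -4*p*q + 34*r - 16
(∇×B)₃ = ∂B₂/∂p − ∂B₁/∂q = 4*p*r + 10*p
∇×B = (1, -4*p*q + 34*r - 16, 4*p*r + 10*p)
At (-3, 1, 3): (1, 98, -66).

(1, 98, -66)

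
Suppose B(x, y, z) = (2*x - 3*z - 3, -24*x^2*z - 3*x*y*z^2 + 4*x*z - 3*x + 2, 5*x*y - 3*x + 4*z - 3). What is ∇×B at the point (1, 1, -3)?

(∇×B)₁ = ∂B₃/∂y − ∂B₂/∂z = 24*x^2 + 6*x*y*z + x
(∇×B)₂ = ∂B₁/∂z − ∂B₃/∂x = -5*y
(∇×B)₃ = ∂B₂/∂x − ∂B₁/∂y = -48*x*z - 3*y*z^2 + 4*z - 3
∇×B = (24*x^2 + 6*x*y*z + x, -5*y, -48*x*z - 3*y*z^2 + 4*z - 3)
At (1, 1, -3): (7, -5, 102).

(7, -5, 102)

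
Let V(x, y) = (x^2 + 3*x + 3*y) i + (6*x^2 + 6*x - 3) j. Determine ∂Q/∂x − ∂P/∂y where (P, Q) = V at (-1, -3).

-9

∂V₂/∂x = 12*x + 6
∂V₁/∂y = 3
Scalar curl = 12*x + 3
At (-1, -3): -9.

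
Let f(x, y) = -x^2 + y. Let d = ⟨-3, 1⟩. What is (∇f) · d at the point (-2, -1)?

∂f/∂x = -2*x
∂f/∂y = 1
∇f at (-2, -1) = (4, 1)
∇f · d = (4)(-3) + (1)(1) = -11

-11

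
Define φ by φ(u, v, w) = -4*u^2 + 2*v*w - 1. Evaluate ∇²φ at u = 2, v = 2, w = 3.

∂²φ/∂u² = -8
∂²φ/∂v² = 0
∂²φ/∂w² = 0
∇²φ = -8
At (2, 2, 3): -8.

-8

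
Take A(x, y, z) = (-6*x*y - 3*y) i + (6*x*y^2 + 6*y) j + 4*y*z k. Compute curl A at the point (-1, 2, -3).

(-12, 0, 21)

(∇×A)₁ = ∂A₃/∂y − ∂A₂/∂z = 4*z
(∇×A)₂ = ∂A₁/∂z − ∂A₃/∂x = 0
(∇×A)₃ = ∂A₂/∂x − ∂A₁/∂y = 6*x + 6*y^2 + 3
∇×A = (4*z, 0, 6*x + 6*y^2 + 3)
At (-1, 2, -3): (-12, 0, 21).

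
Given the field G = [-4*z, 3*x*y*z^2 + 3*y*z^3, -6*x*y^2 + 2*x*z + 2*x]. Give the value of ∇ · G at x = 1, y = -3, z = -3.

-52

∂G₁/∂x = 0
∂G₂/∂y = 3*x*z^2 + 3*z^3
∂G₃/∂z = 2*x
∇·G = 3*x*z^2 + 2*x + 3*z^3
At (1, -3, -3): -52.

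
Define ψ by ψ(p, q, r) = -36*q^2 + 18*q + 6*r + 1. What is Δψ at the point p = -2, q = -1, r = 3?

∂²ψ/∂p² = 0
∂²ψ/∂q² = -72
∂²ψ/∂r² = 0
∇²ψ = -72
At (-2, -1, 3): -72.

-72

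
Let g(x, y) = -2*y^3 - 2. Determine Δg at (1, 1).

-12

∂²g/∂x² = 0
∂²g/∂y² = -12*y
∇²g = -12*y
At (1, 1): -12.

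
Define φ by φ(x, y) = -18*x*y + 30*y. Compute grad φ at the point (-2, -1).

∂φ/∂x = -18*y
∂φ/∂y = -18*x + 30
∇φ = (-18*y, -18*x + 30)
At (-2, -1): (18, 66).

(18, 66)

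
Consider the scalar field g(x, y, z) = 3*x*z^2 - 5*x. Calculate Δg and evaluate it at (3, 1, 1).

∂²g/∂x² = 0
∂²g/∂y² = 0
∂²g/∂z² = 6*x
∇²g = 6*x
At (3, 1, 1): 18.

18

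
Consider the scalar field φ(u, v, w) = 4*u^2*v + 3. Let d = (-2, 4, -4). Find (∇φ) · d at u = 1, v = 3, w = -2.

∂φ/∂u = 8*u*v
∂φ/∂v = 4*u^2
∂φ/∂w = 0
∇φ at (1, 3, -2) = (24, 4, 0)
∇φ · d = (24)(-2) + (4)(4) + (0)(-4) = -32

-32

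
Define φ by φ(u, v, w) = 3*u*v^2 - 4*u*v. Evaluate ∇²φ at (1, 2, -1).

∂²φ/∂u² = 0
∂²φ/∂v² = 6*u
∂²φ/∂w² = 0
∇²φ = 6*u
At (1, 2, -1): 6.

6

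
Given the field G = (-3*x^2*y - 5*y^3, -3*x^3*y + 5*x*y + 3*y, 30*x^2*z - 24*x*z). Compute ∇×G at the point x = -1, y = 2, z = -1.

(0, -84, 55)

(∇×G)₁ = ∂G₃/∂y − ∂G₂/∂z = 0
(∇×G)₂ = ∂G₁/∂z − ∂G₃/∂x = -60*x*z + 24*z
(∇×G)₃ = ∂G₂/∂x − ∂G₁/∂y = -9*x^2*y + 3*x^2 + 15*y^2 + 5*y
∇×G = (0, -60*x*z + 24*z, -9*x^2*y + 3*x^2 + 15*y^2 + 5*y)
At (-1, 2, -1): (0, -84, 55).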